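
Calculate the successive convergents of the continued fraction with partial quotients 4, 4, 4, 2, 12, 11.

Using the convergent recurrence p_i = a_i*p_{i-1} + p_{i-2}, q_i = a_i*q_{i-1} + q_{i-2} with p_{-2}=0, p_{-1}=1, q_{-2}=1, q_{-1}=0:
  i=0: a_0=4, p_0 = 4*1 + 0 = 4, q_0 = 4*0 + 1 = 1.
  i=1: a_1=4, p_1 = 4*4 + 1 = 17, q_1 = 4*1 + 0 = 4.
  i=2: a_2=4, p_2 = 4*17 + 4 = 72, q_2 = 4*4 + 1 = 17.
  i=3: a_3=2, p_3 = 2*72 + 17 = 161, q_3 = 2*17 + 4 = 38.
  i=4: a_4=12, p_4 = 12*161 + 72 = 2004, q_4 = 12*38 + 17 = 473.
  i=5: a_5=11, p_5 = 11*2004 + 161 = 22205, q_5 = 11*473 + 38 = 5241.

4/1, 17/4, 72/17, 161/38, 2004/473, 22205/5241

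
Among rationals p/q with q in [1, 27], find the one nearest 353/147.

12/5

Expand x = 353/147 as a continued fraction with the Euclidean algorithm:
  353 = 2*147 + 59, so a_0 = 2.
  147 = 2*59 + 29, so a_1 = 2.
  59 = 2*29 + 1, so a_2 = 2.
  29 = 29*1 + 0, so a_3 = 29.
so x = [2; 2, 2, 29].
Convergents (p_i = a_i*p_{i-1} + p_{i-2}, q_i = a_i*q_{i-1} + q_{i-2} with p_{-2}=0, p_{-1}=1, q_{-2}=1, q_{-1}=0), until the denominator exceeds 27:
  i=0: a_0=2, p_0 = 2*1 + 0 = 2, q_0 = 2*0 + 1 = 1.
  i=1: a_1=2, p_1 = 2*2 + 1 = 5, q_1 = 2*1 + 0 = 2.
  i=2: a_2=2, p_2 = 2*5 + 2 = 12, q_2 = 2*2 + 1 = 5.
  i=3: a_3=29, p_3 = 29*12 + 5 = 353, q_3 = 29*5 + 2 = 147.
q_3 = 147 > 27, so the last convergent with denominator <= 27 is p_2/q_2 = 12/5.
The closest fraction with denominator <= 27 is either p_2/q_2 or the intermediate fraction (k*p_2 + p_1)/(k*q_2 + q_1) with the largest k >= 1 whose denominator stays <= 27; these approach x as k grows, and every other convergent or intermediate fraction in range is farther away.
Largest k: floor((27 - q_1)/q_2) = floor((27 - 2)/5) = 5.
That gives (5*12 + 5)/(5*5 + 2) = 65/27.
Compare the errors: |x - 12/5| = |353*5 - 12*147|/(147*5) = 1/735, and |x - 65/27| = |353*27 - 65*147|/(147*27) = 24/3969.
Cross-multiplying, 1*3969 = 3969 < 17640 = 24*735, so 1/735 is smaller: the convergent 12/5 is closer to x than 65/27.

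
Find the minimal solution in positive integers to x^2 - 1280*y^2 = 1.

(x, y) = (51841, 1449)

First expand sqrt(1280) as a continued fraction. With x_i = (sqrt(1280) + m_i)/d_i and (m_0, d_0) = (0, 1): a_0 = floor(sqrt(1280)) = 35, since 35^2 = 1225 <= 1280 < 1296 = 36^2.
Iterate m_{i+1} = d_i*a_i - m_i, d_{i+1} = (1280 - m_{i+1}^2)/d_i, a_{i+1} = floor((a_0 + m_{i+1})/d_{i+1}):
  m_1 = 1*35 - 0 = 35, d_1 = (1280 - 35^2)/1 = 55/1 = 55, a_1 = floor((35 + 35)/55) = 1.
  m_2 = 55*1 - 35 = 20, d_2 = (1280 - 20^2)/55 = 880/55 = 16, a_2 = floor((35 + 20)/16) = 3.
  m_3 = 16*3 - 20 = 28, d_3 = (1280 - 28^2)/16 = 496/16 = 31, a_3 = floor((35 + 28)/31) = 2.
  m_4 = 31*2 - 28 = 34, d_4 = (1280 - 34^2)/31 = 124/31 = 4, a_4 = floor((35 + 34)/4) = 17.
  m_5 = 4*17 - 34 = 34, d_5 = (1280 - 34^2)/4 = 124/4 = 31, a_5 = floor((35 + 34)/31) = 2.
  m_6 = 31*2 - 34 = 28, d_6 = (1280 - 28^2)/31 = 496/31 = 16, a_6 = floor((35 + 28)/16) = 3.
  m_7 = 16*3 - 28 = 20, d_7 = (1280 - 20^2)/16 = 880/16 = 55, a_7 = floor((35 + 20)/55) = 1.
  m_8 = 55*1 - 20 = 35, d_8 = (1280 - 35^2)/55 = 55/55 = 1, a_8 = floor((35 + 35)/1) = 70.
  m_9 = 1*70 - 35 = 35, d_9 = (1280 - 35^2)/1 = 55/1 = 55: (m_9, d_9) = (m_1, d_1) = (35, 55), so from here the quotients repeat a_1, ..., a_8; the period length is 8.
So sqrt(1280) = [35; (1, 3, 2, 17, 2, 3, 1, 70)] with period length k = 8.
k is even, so the fundamental solution of x^2 - 1280y^2 = 1 is (p_{k-1}, q_{k-1}) = (p_7, q_7); compute convergents through index 7.
Convergents (p_i = a_i*p_{i-1} + p_{i-2}, q_i = a_i*q_{i-1} + q_{i-2} with p_{-2}=0, p_{-1}=1, q_{-2}=1, q_{-1}=0):
  i=0: a_0=35, p_0 = 35*1 + 0 = 35, q_0 = 35*0 + 1 = 1.
  i=1: a_1=1, p_1 = 1*35 + 1 = 36, q_1 = 1*1 + 0 = 1.
  i=2: a_2=3, p_2 = 3*36 + 35 = 143, q_2 = 3*1 + 1 = 4.
  i=3: a_3=2, p_3 = 2*143 + 36 = 322, q_3 = 2*4 + 1 = 9.
  i=4: a_4=17, p_4 = 17*322 + 143 = 5617, q_4 = 17*9 + 4 = 157.
  i=5: a_5=2, p_5 = 2*5617 + 322 = 11556, q_5 = 2*157 + 9 = 323.
  i=6: a_6=3, p_6 = 3*11556 + 5617 = 40285, q_6 = 3*323 + 157 = 1126.
  i=7: a_7=1, p_7 = 1*40285 + 11556 = 51841, q_7 = 1*1126 + 323 = 1449.
Check: 51841^2 - 1280*1449^2 = 2687489281 - 2687489280 = 1, so (x, y) = (51841, 1449) solves the equation, and by the theorem it is the least positive solution.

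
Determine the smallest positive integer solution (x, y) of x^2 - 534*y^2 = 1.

(x, y) = (3678725, 159194)

First expand sqrt(534) as a continued fraction. With x_i = (sqrt(534) + m_i)/d_i and (m_0, d_0) = (0, 1): a_0 = floor(sqrt(534)) = 23, since 23^2 = 529 <= 534 < 576 = 24^2.
Iterate m_{i+1} = d_i*a_i - m_i, d_{i+1} = (534 - m_{i+1}^2)/d_i, a_{i+1} = floor((a_0 + m_{i+1})/d_{i+1}):
  m_1 = 1*23 - 0 = 23, d_1 = (534 - 23^2)/1 = 5/1 = 5, a_1 = floor((23 + 23)/5) = 9.
  m_2 = 5*9 - 23 = 22, d_2 = (534 - 22^2)/5 = 50/5 = 10, a_2 = floor((23 + 22)/10) = 4.
  m_3 = 10*4 - 22 = 18, d_3 = (534 - 18^2)/10 = 210/10 = 21, a_3 = floor((23 + 18)/21) = 1.
  m_4 = 21*1 - 18 = 3, d_4 = (534 - 3^2)/21 = 525/21 = 25, a_4 = floor((23 + 3)/25) = 1.
  m_5 = 25*1 - 3 = 22, d_5 = (534 - 22^2)/25 = 50/25 = 2, a_5 = floor((23 + 22)/2) = 22.
  m_6 = 2*22 - 22 = 22, d_6 = (534 - 22^2)/2 = 50/2 = 25, a_6 = floor((23 + 22)/25) = 1.
  m_7 = 25*1 - 22 = 3, d_7 = (534 - 3^2)/25 = 525/25 = 21, a_7 = floor((23 + 3)/21) = 1.
  m_8 = 21*1 - 3 = 18, d_8 = (534 - 18^2)/21 = 210/21 = 10, a_8 = floor((23 + 18)/10) = 4.
  m_9 = 10*4 - 18 = 22, d_9 = (534 - 22^2)/10 = 50/10 = 5, a_9 = floor((23 + 22)/5) = 9.
  m_10 = 5*9 - 22 = 23, d_10 = (534 - 23^2)/5 = 5/5 = 1, a_10 = floor((23 + 23)/1) = 46.
  m_11 = 1*46 - 23 = 23, d_11 = (534 - 23^2)/1 = 5/1 = 5: (m_11, d_11) = (m_1, d_1) = (23, 5), so from here the quotients repeat a_1, ..., a_10; the period length is 10.
So sqrt(534) = [23; (9, 4, 1, 1, 22, 1, 1, 4, 9, 46)] with period length k = 10.
k is even, so the fundamental solution of x^2 - 534y^2 = 1 is (p_{k-1}, q_{k-1}) = (p_9, q_9); compute convergents through index 9.
Convergents (p_i = a_i*p_{i-1} + p_{i-2}, q_i = a_i*q_{i-1} + q_{i-2} with p_{-2}=0, p_{-1}=1, q_{-2}=1, q_{-1}=0):
  i=0: a_0=23, p_0 = 23*1 + 0 = 23, q_0 = 23*0 + 1 = 1.
  i=1: a_1=9, p_1 = 9*23 + 1 = 208, q_1 = 9*1 + 0 = 9.
  i=2: a_2=4, p_2 = 4*208 + 23 = 855, q_2 = 4*9 + 1 = 37.
  i=3: a_3=1, p_3 = 1*855 + 208 = 1063, q_3 = 1*37 + 9 = 46.
  i=4: a_4=1, p_4 = 1*1063 + 855 = 1918, q_4 = 1*46 + 37 = 83.
  i=5: a_5=22, p_5 = 22*1918 + 1063 = 43259, q_5 = 22*83 + 46 = 1872.
  i=6: a_6=1, p_6 = 1*43259 + 1918 = 45177, q_6 = 1*1872 + 83 = 1955.
  i=7: a_7=1, p_7 = 1*45177 + 43259 = 88436, q_7 = 1*1955 + 1872 = 3827.
  i=8: a_8=4, p_8 = 4*88436 + 45177 = 398921, q_8 = 4*3827 + 1955 = 17263.
  i=9: a_9=9, p_9 = 9*398921 + 88436 = 3678725, q_9 = 9*17263 + 3827 = 159194.
Check: 3678725^2 - 534*159194^2 = 13533017625625 - 13533017625624 = 1, so (x, y) = (3678725, 159194) solves the equation, and by the theorem it is the least positive solution.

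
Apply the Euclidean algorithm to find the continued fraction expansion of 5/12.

[0; 2, 2, 2]

Run the Euclidean algorithm on 5 and 12; the successive quotients are the partial quotients a_0, a_1, ... (each step inverts the fractional part left over by the previous one):
  5 = 0*12 + 5, so a_0 = 0.
  12 = 2*5 + 2, so a_1 = 2.
  5 = 2*2 + 1, so a_2 = 2.
  2 = 2*1 + 0, so a_3 = 2.
The remainder reaches 0 after 4 divisions, so the expansion has 4 partial quotients, read off in order.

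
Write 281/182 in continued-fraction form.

Run the Euclidean algorithm on 281 and 182; the successive quotients are the partial quotients a_0, a_1, ... (each step inverts the fractional part left over by the previous one):
  281 = 1*182 + 99, so a_0 = 1.
  182 = 1*99 + 83, so a_1 = 1.
  99 = 1*83 + 16, so a_2 = 1.
  83 = 5*16 + 3, so a_3 = 5.
  16 = 5*3 + 1, so a_4 = 5.
  3 = 3*1 + 0, so a_5 = 3.
The remainder reaches 0 after 6 divisions, so the expansion has 6 partial quotients, read off in order.

[1; 1, 1, 5, 5, 3]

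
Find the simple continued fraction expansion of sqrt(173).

Write x_i = (sqrt(173) + m_i)/d_i with (m_0, d_0) = (0, 1). a_0 = floor(sqrt(173)) = 13, since 13^2 = 169 <= 173 < 196 = 14^2.
Iterate m_{i+1} = d_i*a_i - m_i, d_{i+1} = (173 - m_{i+1}^2)/d_i, a_{i+1} = floor((a_0 + m_{i+1})/d_{i+1}):
  m_1 = 1*13 - 0 = 13, d_1 = (173 - 13^2)/1 = 4/1 = 4, a_1 = floor((13 + 13)/4) = 6.
  m_2 = 4*6 - 13 = 11, d_2 = (173 - 11^2)/4 = 52/4 = 13, a_2 = floor((13 + 11)/13) = 1.
  m_3 = 13*1 - 11 = 2, d_3 = (173 - 2^2)/13 = 169/13 = 13, a_3 = floor((13 + 2)/13) = 1.
  m_4 = 13*1 - 2 = 11, d_4 = (173 - 11^2)/13 = 52/13 = 4, a_4 = floor((13 + 11)/4) = 6.
  m_5 = 4*6 - 11 = 13, d_5 = (173 - 13^2)/4 = 4/4 = 1, a_5 = floor((13 + 13)/1) = 26.
  m_6 = 1*26 - 13 = 13, d_6 = (173 - 13^2)/1 = 4/1 = 4: (m_6, d_6) = (m_1, d_1) = (13, 4), so from here the quotients repeat a_1, ..., a_5; the period length is 5.
Hence the expansion of sqrt(173) is a_0 = 13 followed by the repeating block 6, 1, 1, 6, 26 (period 5).

[13; (6, 1, 1, 6, 26)]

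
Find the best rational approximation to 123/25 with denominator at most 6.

5/1

Expand x = 123/25 as a continued fraction with the Euclidean algorithm:
  123 = 4*25 + 23, so a_0 = 4.
  25 = 1*23 + 2, so a_1 = 1.
  23 = 11*2 + 1, so a_2 = 11.
  2 = 2*1 + 0, so a_3 = 2.
so x = [4; 1, 11, 2].
Convergents (p_i = a_i*p_{i-1} + p_{i-2}, q_i = a_i*q_{i-1} + q_{i-2} with p_{-2}=0, p_{-1}=1, q_{-2}=1, q_{-1}=0), until the denominator exceeds 6:
  i=0: a_0=4, p_0 = 4*1 + 0 = 4, q_0 = 4*0 + 1 = 1.
  i=1: a_1=1, p_1 = 1*4 + 1 = 5, q_1 = 1*1 + 0 = 1.
  i=2: a_2=11, p_2 = 11*5 + 4 = 59, q_2 = 11*1 + 1 = 12.
q_2 = 12 > 6, so the last convergent with denominator <= 6 is p_1/q_1 = 5/1.
The closest fraction with denominator <= 6 is either p_1/q_1 or the intermediate fraction (k*p_1 + p_0)/(k*q_1 + q_0) with the largest k >= 1 whose denominator stays <= 6; these approach x as k grows, and every other convergent or intermediate fraction in range is farther away.
Largest k: floor((6 - q_0)/q_1) = floor((6 - 1)/1) = 5.
That gives (5*5 + 4)/(5*1 + 1) = 29/6.
Compare the errors: |x - 5/1| = |123*1 - 5*25|/(25*1) = 2/25, and |x - 29/6| = |123*6 - 29*25|/(25*6) = 13/150.
Cross-multiplying, 2*150 = 300 < 325 = 13*25, so 2/25 is smaller: the convergent 5/1 is closer to x than 29/6.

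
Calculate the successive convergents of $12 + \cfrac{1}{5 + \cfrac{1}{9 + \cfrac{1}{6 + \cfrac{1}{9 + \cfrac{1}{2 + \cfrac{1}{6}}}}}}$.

12/1, 61/5, 561/46, 3427/281, 31404/2575, 66235/5431, 428814/35161

Using the convergent recurrence p_i = a_i*p_{i-1} + p_{i-2}, q_i = a_i*q_{i-1} + q_{i-2} with p_{-2}=0, p_{-1}=1, q_{-2}=1, q_{-1}=0:
  i=0: a_0=12, p_0 = 12*1 + 0 = 12, q_0 = 12*0 + 1 = 1.
  i=1: a_1=5, p_1 = 5*12 + 1 = 61, q_1 = 5*1 + 0 = 5.
  i=2: a_2=9, p_2 = 9*61 + 12 = 561, q_2 = 9*5 + 1 = 46.
  i=3: a_3=6, p_3 = 6*561 + 61 = 3427, q_3 = 6*46 + 5 = 281.
  i=4: a_4=9, p_4 = 9*3427 + 561 = 31404, q_4 = 9*281 + 46 = 2575.
  i=5: a_5=2, p_5 = 2*31404 + 3427 = 66235, q_5 = 2*2575 + 281 = 5431.
  i=6: a_6=6, p_6 = 6*66235 + 31404 = 428814, q_6 = 6*5431 + 2575 = 35161.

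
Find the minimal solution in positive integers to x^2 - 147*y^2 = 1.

First expand sqrt(147) as a continued fraction. With x_i = (sqrt(147) + m_i)/d_i and (m_0, d_0) = (0, 1): a_0 = floor(sqrt(147)) = 12, since 12^2 = 144 <= 147 < 169 = 13^2.
Iterate m_{i+1} = d_i*a_i - m_i, d_{i+1} = (147 - m_{i+1}^2)/d_i, a_{i+1} = floor((a_0 + m_{i+1})/d_{i+1}):
  m_1 = 1*12 - 0 = 12, d_1 = (147 - 12^2)/1 = 3/1 = 3, a_1 = floor((12 + 12)/3) = 8.
  m_2 = 3*8 - 12 = 12, d_2 = (147 - 12^2)/3 = 3/3 = 1, a_2 = floor((12 + 12)/1) = 24.
  m_3 = 1*24 - 12 = 12, d_3 = (147 - 12^2)/1 = 3/1 = 3: (m_3, d_3) = (m_1, d_1) = (12, 3), so from here the quotients repeat a_1, a_2; the period length is 2.
So sqrt(147) = [12; (8, 24)] with period length k = 2.
k is even, so the fundamental solution of x^2 - 147y^2 = 1 is (p_{k-1}, q_{k-1}) = (p_1, q_1); compute convergents through index 1.
Convergents (p_i = a_i*p_{i-1} + p_{i-2}, q_i = a_i*q_{i-1} + q_{i-2} with p_{-2}=0, p_{-1}=1, q_{-2}=1, q_{-1}=0):
  i=0: a_0=12, p_0 = 12*1 + 0 = 12, q_0 = 12*0 + 1 = 1.
  i=1: a_1=8, p_1 = 8*12 + 1 = 97, q_1 = 8*1 + 0 = 8.
Check: 97^2 - 147*8^2 = 9409 - 9408 = 1, so (x, y) = (97, 8) solves the equation, and by the theorem it is the least positive solution.

(x, y) = (97, 8)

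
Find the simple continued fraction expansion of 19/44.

Run the Euclidean algorithm on 19 and 44; the successive quotients are the partial quotients a_0, a_1, ... (each step inverts the fractional part left over by the previous one):
  19 = 0*44 + 19, so a_0 = 0.
  44 = 2*19 + 6, so a_1 = 2.
  19 = 3*6 + 1, so a_2 = 3.
  6 = 6*1 + 0, so a_3 = 6.
The remainder reaches 0 after 4 divisions, so the expansion has 4 partial quotients, read off in order.

[0; 2, 3, 6]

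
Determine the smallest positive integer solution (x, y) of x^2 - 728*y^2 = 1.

(x, y) = (27, 1)

First expand sqrt(728) as a continued fraction. With x_i = (sqrt(728) + m_i)/d_i and (m_0, d_0) = (0, 1): a_0 = floor(sqrt(728)) = 26, since 26^2 = 676 <= 728 < 729 = 27^2.
Iterate m_{i+1} = d_i*a_i - m_i, d_{i+1} = (728 - m_{i+1}^2)/d_i, a_{i+1} = floor((a_0 + m_{i+1})/d_{i+1}):
  m_1 = 1*26 - 0 = 26, d_1 = (728 - 26^2)/1 = 52/1 = 52, a_1 = floor((26 + 26)/52) = 1.
  m_2 = 52*1 - 26 = 26, d_2 = (728 - 26^2)/52 = 52/52 = 1, a_2 = floor((26 + 26)/1) = 52.
  m_3 = 1*52 - 26 = 26, d_3 = (728 - 26^2)/1 = 52/1 = 52: (m_3, d_3) = (m_1, d_1) = (26, 52), so from here the quotients repeat a_1, a_2; the period length is 2.
So sqrt(728) = [26; (1, 52)] with period length k = 2.
k is even, so the fundamental solution of x^2 - 728y^2 = 1 is (p_{k-1}, q_{k-1}) = (p_1, q_1); compute convergents through index 1.
Convergents (p_i = a_i*p_{i-1} + p_{i-2}, q_i = a_i*q_{i-1} + q_{i-2} with p_{-2}=0, p_{-1}=1, q_{-2}=1, q_{-1}=0):
  i=0: a_0=26, p_0 = 26*1 + 0 = 26, q_0 = 26*0 + 1 = 1.
  i=1: a_1=1, p_1 = 1*26 + 1 = 27, q_1 = 1*1 + 0 = 1.
Check: 27^2 - 728*1^2 = 729 - 728 = 1, so (x, y) = (27, 1) solves the equation, and by the theorem it is the least positive solution.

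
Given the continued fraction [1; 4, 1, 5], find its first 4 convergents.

Using the convergent recurrence p_i = a_i*p_{i-1} + p_{i-2}, q_i = a_i*q_{i-1} + q_{i-2} with p_{-2}=0, p_{-1}=1, q_{-2}=1, q_{-1}=0:
  i=0: a_0=1, p_0 = 1*1 + 0 = 1, q_0 = 1*0 + 1 = 1.
  i=1: a_1=4, p_1 = 4*1 + 1 = 5, q_1 = 4*1 + 0 = 4.
  i=2: a_2=1, p_2 = 1*5 + 1 = 6, q_2 = 1*4 + 1 = 5.
  i=3: a_3=5, p_3 = 5*6 + 5 = 35, q_3 = 5*5 + 4 = 29.

1/1, 5/4, 6/5, 35/29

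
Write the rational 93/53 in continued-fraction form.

Run the Euclidean algorithm on 93 and 53; the successive quotients are the partial quotients a_0, a_1, ... (each step inverts the fractional part left over by the previous one):
  93 = 1*53 + 40, so a_0 = 1.
  53 = 1*40 + 13, so a_1 = 1.
  40 = 3*13 + 1, so a_2 = 3.
  13 = 13*1 + 0, so a_3 = 13.
The remainder reaches 0 after 4 divisions, so the expansion has 4 partial quotients, read off in order.

[1; 1, 3, 13]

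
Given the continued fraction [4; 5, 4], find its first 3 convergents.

Using the convergent recurrence p_i = a_i*p_{i-1} + p_{i-2}, q_i = a_i*q_{i-1} + q_{i-2} with p_{-2}=0, p_{-1}=1, q_{-2}=1, q_{-1}=0:
  i=0: a_0=4, p_0 = 4*1 + 0 = 4, q_0 = 4*0 + 1 = 1.
  i=1: a_1=5, p_1 = 5*4 + 1 = 21, q_1 = 5*1 + 0 = 5.
  i=2: a_2=4, p_2 = 4*21 + 4 = 88, q_2 = 4*5 + 1 = 21.

4/1, 21/5, 88/21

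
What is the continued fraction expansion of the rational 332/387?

Run the Euclidean algorithm on 332 and 387; the successive quotients are the partial quotients a_0, a_1, ... (each step inverts the fractional part left over by the previous one):
  332 = 0*387 + 332, so a_0 = 0.
  387 = 1*332 + 55, so a_1 = 1.
  332 = 6*55 + 2, so a_2 = 6.
  55 = 27*2 + 1, so a_3 = 27.
  2 = 2*1 + 0, so a_4 = 2.
The remainder reaches 0 after 5 divisions, so the expansion has 5 partial quotients, read off in order.

[0; 1, 6, 27, 2]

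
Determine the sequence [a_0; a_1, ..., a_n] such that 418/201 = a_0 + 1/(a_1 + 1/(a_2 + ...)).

[2; 12, 1, 1, 3, 2]

Run the Euclidean algorithm on 418 and 201; the successive quotients are the partial quotients a_0, a_1, ... (each step inverts the fractional part left over by the previous one):
  418 = 2*201 + 16, so a_0 = 2.
  201 = 12*16 + 9, so a_1 = 12.
  16 = 1*9 + 7, so a_2 = 1.
  9 = 1*7 + 2, so a_3 = 1.
  7 = 3*2 + 1, so a_4 = 3.
  2 = 2*1 + 0, so a_5 = 2.
The remainder reaches 0 after 6 divisions, so the expansion has 6 partial quotients, read off in order.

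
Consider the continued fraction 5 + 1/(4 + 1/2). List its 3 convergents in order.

Using the convergent recurrence p_i = a_i*p_{i-1} + p_{i-2}, q_i = a_i*q_{i-1} + q_{i-2} with p_{-2}=0, p_{-1}=1, q_{-2}=1, q_{-1}=0:
  i=0: a_0=5, p_0 = 5*1 + 0 = 5, q_0 = 5*0 + 1 = 1.
  i=1: a_1=4, p_1 = 4*5 + 1 = 21, q_1 = 4*1 + 0 = 4.
  i=2: a_2=2, p_2 = 2*21 + 5 = 47, q_2 = 2*4 + 1 = 9.

5/1, 21/4, 47/9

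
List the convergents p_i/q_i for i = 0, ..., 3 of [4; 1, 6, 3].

4/1, 5/1, 34/7, 107/22

Using the convergent recurrence p_i = a_i*p_{i-1} + p_{i-2}, q_i = a_i*q_{i-1} + q_{i-2} with p_{-2}=0, p_{-1}=1, q_{-2}=1, q_{-1}=0:
  i=0: a_0=4, p_0 = 4*1 + 0 = 4, q_0 = 4*0 + 1 = 1.
  i=1: a_1=1, p_1 = 1*4 + 1 = 5, q_1 = 1*1 + 0 = 1.
  i=2: a_2=6, p_2 = 6*5 + 4 = 34, q_2 = 6*1 + 1 = 7.
  i=3: a_3=3, p_3 = 3*34 + 5 = 107, q_3 = 3*7 + 1 = 22.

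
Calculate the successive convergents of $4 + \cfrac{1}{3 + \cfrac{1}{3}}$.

Using the convergent recurrence p_i = a_i*p_{i-1} + p_{i-2}, q_i = a_i*q_{i-1} + q_{i-2} with p_{-2}=0, p_{-1}=1, q_{-2}=1, q_{-1}=0:
  i=0: a_0=4, p_0 = 4*1 + 0 = 4, q_0 = 4*0 + 1 = 1.
  i=1: a_1=3, p_1 = 3*4 + 1 = 13, q_1 = 3*1 + 0 = 3.
  i=2: a_2=3, p_2 = 3*13 + 4 = 43, q_2 = 3*3 + 1 = 10.

4/1, 13/3, 43/10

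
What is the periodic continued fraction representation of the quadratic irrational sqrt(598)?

Write x_i = (sqrt(598) + m_i)/d_i with (m_0, d_0) = (0, 1). a_0 = floor(sqrt(598)) = 24, since 24^2 = 576 <= 598 < 625 = 25^2.
Iterate m_{i+1} = d_i*a_i - m_i, d_{i+1} = (598 - m_{i+1}^2)/d_i, a_{i+1} = floor((a_0 + m_{i+1})/d_{i+1}):
  m_1 = 1*24 - 0 = 24, d_1 = (598 - 24^2)/1 = 22/1 = 22, a_1 = floor((24 + 24)/22) = 2.
  m_2 = 22*2 - 24 = 20, d_2 = (598 - 20^2)/22 = 198/22 = 9, a_2 = floor((24 + 20)/9) = 4.
  m_3 = 9*4 - 20 = 16, d_3 = (598 - 16^2)/9 = 342/9 = 38, a_3 = floor((24 + 16)/38) = 1.
  m_4 = 38*1 - 16 = 22, d_4 = (598 - 22^2)/38 = 114/38 = 3, a_4 = floor((24 + 22)/3) = 15.
  m_5 = 3*15 - 22 = 23, d_5 = (598 - 23^2)/3 = 69/3 = 23, a_5 = floor((24 + 23)/23) = 2.
  m_6 = 23*2 - 23 = 23, d_6 = (598 - 23^2)/23 = 69/23 = 3, a_6 = floor((24 + 23)/3) = 15.
  m_7 = 3*15 - 23 = 22, d_7 = (598 - 22^2)/3 = 114/3 = 38, a_7 = floor((24 + 22)/38) = 1.
  m_8 = 38*1 - 22 = 16, d_8 = (598 - 16^2)/38 = 342/38 = 9, a_8 = floor((24 + 16)/9) = 4.
  m_9 = 9*4 - 16 = 20, d_9 = (598 - 20^2)/9 = 198/9 = 22, a_9 = floor((24 + 20)/22) = 2.
  m_10 = 22*2 - 20 = 24, d_10 = (598 - 24^2)/22 = 22/22 = 1, a_10 = floor((24 + 24)/1) = 48.
  m_11 = 1*48 - 24 = 24, d_11 = (598 - 24^2)/1 = 22/1 = 22: (m_11, d_11) = (m_1, d_1) = (24, 22), so from here the quotients repeat a_1, ..., a_10; the period length is 10.
Hence the expansion of sqrt(598) is a_0 = 24 followed by the repeating block 2, 4, 1, 15, 2, 15, 1, 4, 2, 48 (period 10).

[24; (2, 4, 1, 15, 2, 15, 1, 4, 2, 48)]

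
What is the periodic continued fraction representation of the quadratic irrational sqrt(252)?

Write x_i = (sqrt(252) + m_i)/d_i with (m_0, d_0) = (0, 1). a_0 = floor(sqrt(252)) = 15, since 15^2 = 225 <= 252 < 256 = 16^2.
Iterate m_{i+1} = d_i*a_i - m_i, d_{i+1} = (252 - m_{i+1}^2)/d_i, a_{i+1} = floor((a_0 + m_{i+1})/d_{i+1}):
  m_1 = 1*15 - 0 = 15, d_1 = (252 - 15^2)/1 = 27/1 = 27, a_1 = floor((15 + 15)/27) = 1.
  m_2 = 27*1 - 15 = 12, d_2 = (252 - 12^2)/27 = 108/27 = 4, a_2 = floor((15 + 12)/4) = 6.
  m_3 = 4*6 - 12 = 12, d_3 = (252 - 12^2)/4 = 108/4 = 27, a_3 = floor((15 + 12)/27) = 1.
  m_4 = 27*1 - 12 = 15, d_4 = (252 - 15^2)/27 = 27/27 = 1, a_4 = floor((15 + 15)/1) = 30.
  m_5 = 1*30 - 15 = 15, d_5 = (252 - 15^2)/1 = 27/1 = 27: (m_5, d_5) = (m_1, d_1) = (15, 27), so from here the quotients repeat a_1, ..., a_4; the period length is 4.
Hence the expansion of sqrt(252) is a_0 = 15 followed by the repeating block 1, 6, 1, 30 (period 4).

[15; (1, 6, 1, 30)]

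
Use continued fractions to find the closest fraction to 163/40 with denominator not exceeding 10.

Expand x = 163/40 as a continued fraction with the Euclidean algorithm:
  163 = 4*40 + 3, so a_0 = 4.
  40 = 13*3 + 1, so a_1 = 13.
  3 = 3*1 + 0, so a_2 = 3.
so x = [4; 13, 3].
Convergents (p_i = a_i*p_{i-1} + p_{i-2}, q_i = a_i*q_{i-1} + q_{i-2} with p_{-2}=0, p_{-1}=1, q_{-2}=1, q_{-1}=0), until the denominator exceeds 10:
  i=0: a_0=4, p_0 = 4*1 + 0 = 4, q_0 = 4*0 + 1 = 1.
  i=1: a_1=13, p_1 = 13*4 + 1 = 53, q_1 = 13*1 + 0 = 13.
q_1 = 13 > 10, so the last convergent with denominator <= 10 is p_0/q_0 = 4/1.
The closest fraction with denominator <= 10 is either p_0/q_0 or the intermediate fraction (k*p_0 + p_{-1})/(k*q_0 + q_{-1}) with the largest k >= 1 whose denominator stays <= 10; these approach x as k grows, and every other convergent or intermediate fraction in range is farther away.
Largest k: floor((10 - q_{-1})/q_0) = floor((10 - 0)/1) = 10 (using the seeds p_{-1} = 1, q_{-1} = 0).
That gives (10*4 + 1)/(10*1 + 0) = 41/10.
Compare the errors: |x - 4/1| = |163*1 - 4*40|/(40*1) = 3/40, and |x - 41/10| = |163*10 - 41*40|/(40*10) = 10/400.
Cross-multiplying, 10*40 = 400 < 1200 = 3*400, so 10/400 is smaller: the intermediate fraction 41/10 is closer to x than 4/1.

41/10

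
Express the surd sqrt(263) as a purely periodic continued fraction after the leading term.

[16; (4, 1, 1, 1, 1, 15, 1, 1, 1, 1, 4, 32)]

Write x_i = (sqrt(263) + m_i)/d_i with (m_0, d_0) = (0, 1). a_0 = floor(sqrt(263)) = 16, since 16^2 = 256 <= 263 < 289 = 17^2.
Iterate m_{i+1} = d_i*a_i - m_i, d_{i+1} = (263 - m_{i+1}^2)/d_i, a_{i+1} = floor((a_0 + m_{i+1})/d_{i+1}):
  m_1 = 1*16 - 0 = 16, d_1 = (263 - 16^2)/1 = 7/1 = 7, a_1 = floor((16 + 16)/7) = 4.
  m_2 = 7*4 - 16 = 12, d_2 = (263 - 12^2)/7 = 119/7 = 17, a_2 = floor((16 + 12)/17) = 1.
  m_3 = 17*1 - 12 = 5, d_3 = (263 - 5^2)/17 = 238/17 = 14, a_3 = floor((16 + 5)/14) = 1.
  m_4 = 14*1 - 5 = 9, d_4 = (263 - 9^2)/14 = 182/14 = 13, a_4 = floor((16 + 9)/13) = 1.
  m_5 = 13*1 - 9 = 4, d_5 = (263 - 4^2)/13 = 247/13 = 19, a_5 = floor((16 + 4)/19) = 1.
  m_6 = 19*1 - 4 = 15, d_6 = (263 - 15^2)/19 = 38/19 = 2, a_6 = floor((16 + 15)/2) = 15.
  m_7 = 2*15 - 15 = 15, d_7 = (263 - 15^2)/2 = 38/2 = 19, a_7 = floor((16 + 15)/19) = 1.
  m_8 = 19*1 - 15 = 4, d_8 = (263 - 4^2)/19 = 247/19 = 13, a_8 = floor((16 + 4)/13) = 1.
  m_9 = 13*1 - 4 = 9, d_9 = (263 - 9^2)/13 = 182/13 = 14, a_9 = floor((16 + 9)/14) = 1.
  m_10 = 14*1 - 9 = 5, d_10 = (263 - 5^2)/14 = 238/14 = 17, a_10 = floor((16 + 5)/17) = 1.
  m_11 = 17*1 - 5 = 12, d_11 = (263 - 12^2)/17 = 119/17 = 7, a_11 = floor((16 + 12)/7) = 4.
  m_12 = 7*4 - 12 = 16, d_12 = (263 - 16^2)/7 = 7/7 = 1, a_12 = floor((16 + 16)/1) = 32.
  m_13 = 1*32 - 16 = 16, d_13 = (263 - 16^2)/1 = 7/1 = 7: (m_13, d_13) = (m_1, d_1) = (16, 7), so from here the quotients repeat a_1, ..., a_12; the period length is 12.
Hence the expansion of sqrt(263) is a_0 = 16 followed by the repeating block 4, 1, 1, 1, 1, 15, 1, 1, 1, 1, 4, 32 (period 12).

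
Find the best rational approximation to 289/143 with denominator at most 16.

Expand x = 289/143 as a continued fraction with the Euclidean algorithm:
  289 = 2*143 + 3, so a_0 = 2.
  143 = 47*3 + 2, so a_1 = 47.
  3 = 1*2 + 1, so a_2 = 1.
  2 = 2*1 + 0, so a_3 = 2.
so x = [2; 47, 1, 2].
Convergents (p_i = a_i*p_{i-1} + p_{i-2}, q_i = a_i*q_{i-1} + q_{i-2} with p_{-2}=0, p_{-1}=1, q_{-2}=1, q_{-1}=0), until the denominator exceeds 16:
  i=0: a_0=2, p_0 = 2*1 + 0 = 2, q_0 = 2*0 + 1 = 1.
  i=1: a_1=47, p_1 = 47*2 + 1 = 95, q_1 = 47*1 + 0 = 47.
q_1 = 47 > 16, so the last convergent with denominator <= 16 is p_0/q_0 = 2/1.
The closest fraction with denominator <= 16 is either p_0/q_0 or the intermediate fraction (k*p_0 + p_{-1})/(k*q_0 + q_{-1}) with the largest k >= 1 whose denominator stays <= 16; these approach x as k grows, and every other convergent or intermediate fraction in range is farther away.
Largest k: floor((16 - q_{-1})/q_0) = floor((16 - 0)/1) = 16 (using the seeds p_{-1} = 1, q_{-1} = 0).
That gives (16*2 + 1)/(16*1 + 0) = 33/16.
Compare the errors: |x - 2/1| = |289*1 - 2*143|/(143*1) = 3/143, and |x - 33/16| = |289*16 - 33*143|/(143*16) = 95/2288.
Cross-multiplying, 3*2288 = 6864 < 13585 = 95*143, so 3/143 is smaller: the convergent 2/1 is closer to x than 33/16.

2/1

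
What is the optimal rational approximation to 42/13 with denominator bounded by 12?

29/9

Expand x = 42/13 as a continued fraction with the Euclidean algorithm:
  42 = 3*13 + 3, so a_0 = 3.
  13 = 4*3 + 1, so a_1 = 4.
  3 = 3*1 + 0, so a_2 = 3.
so x = [3; 4, 3].
Convergents (p_i = a_i*p_{i-1} + p_{i-2}, q_i = a_i*q_{i-1} + q_{i-2} with p_{-2}=0, p_{-1}=1, q_{-2}=1, q_{-1}=0), until the denominator exceeds 12:
  i=0: a_0=3, p_0 = 3*1 + 0 = 3, q_0 = 3*0 + 1 = 1.
  i=1: a_1=4, p_1 = 4*3 + 1 = 13, q_1 = 4*1 + 0 = 4.
  i=2: a_2=3, p_2 = 3*13 + 3 = 42, q_2 = 3*4 + 1 = 13.
q_2 = 13 > 12, so the last convergent with denominator <= 12 is p_1/q_1 = 13/4.
The closest fraction with denominator <= 12 is either p_1/q_1 or the intermediate fraction (k*p_1 + p_0)/(k*q_1 + q_0) with the largest k >= 1 whose denominator stays <= 12; these approach x as k grows, and every other convergent or intermediate fraction in range is farther away.
Largest k: floor((12 - q_0)/q_1) = floor((12 - 1)/4) = 2.
That gives (2*13 + 3)/(2*4 + 1) = 29/9.
Compare the errors: |x - 13/4| = |42*4 - 13*13|/(13*4) = 1/52, and |x - 29/9| = |42*9 - 29*13|/(13*9) = 1/117.
Cross-multiplying, 1*52 = 52 < 117 = 1*117, so 1/117 is smaller: the intermediate fraction 29/9 is closer to x than 13/4.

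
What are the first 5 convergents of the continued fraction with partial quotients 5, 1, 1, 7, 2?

5/1, 6/1, 11/2, 83/15, 177/32

Using the convergent recurrence p_i = a_i*p_{i-1} + p_{i-2}, q_i = a_i*q_{i-1} + q_{i-2} with p_{-2}=0, p_{-1}=1, q_{-2}=1, q_{-1}=0:
  i=0: a_0=5, p_0 = 5*1 + 0 = 5, q_0 = 5*0 + 1 = 1.
  i=1: a_1=1, p_1 = 1*5 + 1 = 6, q_1 = 1*1 + 0 = 1.
  i=2: a_2=1, p_2 = 1*6 + 5 = 11, q_2 = 1*1 + 1 = 2.
  i=3: a_3=7, p_3 = 7*11 + 6 = 83, q_3 = 7*2 + 1 = 15.
  i=4: a_4=2, p_4 = 2*83 + 11 = 177, q_4 = 2*15 + 2 = 32.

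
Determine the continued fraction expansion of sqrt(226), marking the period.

[15; (30)]

Write x_i = (sqrt(226) + m_i)/d_i with (m_0, d_0) = (0, 1). a_0 = floor(sqrt(226)) = 15, since 15^2 = 225 <= 226 < 256 = 16^2.
Iterate m_{i+1} = d_i*a_i - m_i, d_{i+1} = (226 - m_{i+1}^2)/d_i, a_{i+1} = floor((a_0 + m_{i+1})/d_{i+1}):
  m_1 = 1*15 - 0 = 15, d_1 = (226 - 15^2)/1 = 1/1 = 1, a_1 = floor((15 + 15)/1) = 30.
  m_2 = 1*30 - 15 = 15, d_2 = (226 - 15^2)/1 = 1/1 = 1: (m_2, d_2) = (m_1, d_1) = (15, 1), so from here the quotient a_1 repeats; the period length is 1.
Hence the expansion of sqrt(226) is a_0 = 15 followed by the repeating block 30 (period 1).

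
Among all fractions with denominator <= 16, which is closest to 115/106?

13/12

Expand x = 115/106 as a continued fraction with the Euclidean algorithm:
  115 = 1*106 + 9, so a_0 = 1.
  106 = 11*9 + 7, so a_1 = 11.
  9 = 1*7 + 2, so a_2 = 1.
  7 = 3*2 + 1, so a_3 = 3.
  2 = 2*1 + 0, so a_4 = 2.
so x = [1; 11, 1, 3, 2].
Convergents (p_i = a_i*p_{i-1} + p_{i-2}, q_i = a_i*q_{i-1} + q_{i-2} with p_{-2}=0, p_{-1}=1, q_{-2}=1, q_{-1}=0), until the denominator exceeds 16:
  i=0: a_0=1, p_0 = 1*1 + 0 = 1, q_0 = 1*0 + 1 = 1.
  i=1: a_1=11, p_1 = 11*1 + 1 = 12, q_1 = 11*1 + 0 = 11.
  i=2: a_2=1, p_2 = 1*12 + 1 = 13, q_2 = 1*11 + 1 = 12.
  i=3: a_3=3, p_3 = 3*13 + 12 = 51, q_3 = 3*12 + 11 = 47.
q_3 = 47 > 16, so the last convergent with denominator <= 16 is p_2/q_2 = 13/12.
The closest fraction with denominator <= 16 is either p_2/q_2 or the intermediate fraction (k*p_2 + p_1)/(k*q_2 + q_1) with the largest k >= 1 whose denominator stays <= 16; these approach x as k grows, and every other convergent or intermediate fraction in range is farther away.
Largest k: floor((16 - q_1)/q_2) = floor((16 - 11)/12) = 0.
Since k = 0, no intermediate fraction beyond p_2/q_2 has denominator <= 16, so the convergent 13/12 is the closest (its error is |115*12 - 13*106|/(106*12) = 2/1272).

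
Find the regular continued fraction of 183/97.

Run the Euclidean algorithm on 183 and 97; the successive quotients are the partial quotients a_0, a_1, ... (each step inverts the fractional part left over by the previous one):
  183 = 1*97 + 86, so a_0 = 1.
  97 = 1*86 + 11, so a_1 = 1.
  86 = 7*11 + 9, so a_2 = 7.
  11 = 1*9 + 2, so a_3 = 1.
  9 = 4*2 + 1, so a_4 = 4.
  2 = 2*1 + 0, so a_5 = 2.
The remainder reaches 0 after 6 divisions, so the expansion has 6 partial quotients, read off in order.

[1; 1, 7, 1, 4, 2]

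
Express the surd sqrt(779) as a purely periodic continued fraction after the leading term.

Write x_i = (sqrt(779) + m_i)/d_i with (m_0, d_0) = (0, 1). a_0 = floor(sqrt(779)) = 27, since 27^2 = 729 <= 779 < 784 = 28^2.
Iterate m_{i+1} = d_i*a_i - m_i, d_{i+1} = (779 - m_{i+1}^2)/d_i, a_{i+1} = floor((a_0 + m_{i+1})/d_{i+1}):
  m_1 = 1*27 - 0 = 27, d_1 = (779 - 27^2)/1 = 50/1 = 50, a_1 = floor((27 + 27)/50) = 1.
  m_2 = 50*1 - 27 = 23, d_2 = (779 - 23^2)/50 = 250/50 = 5, a_2 = floor((27 + 23)/5) = 10.
  m_3 = 5*10 - 23 = 27, d_3 = (779 - 27^2)/5 = 50/5 = 10, a_3 = floor((27 + 27)/10) = 5.
  m_4 = 10*5 - 27 = 23, d_4 = (779 - 23^2)/10 = 250/10 = 25, a_4 = floor((27 + 23)/25) = 2.
  m_5 = 25*2 - 23 = 27, d_5 = (779 - 27^2)/25 = 50/25 = 2, a_5 = floor((27 + 27)/2) = 27.
  m_6 = 2*27 - 27 = 27, d_6 = (779 - 27^2)/2 = 50/2 = 25, a_6 = floor((27 + 27)/25) = 2.
  m_7 = 25*2 - 27 = 23, d_7 = (779 - 23^2)/25 = 250/25 = 10, a_7 = floor((27 + 23)/10) = 5.
  m_8 = 10*5 - 23 = 27, d_8 = (779 - 27^2)/10 = 50/10 = 5, a_8 = floor((27 + 27)/5) = 10.
  m_9 = 5*10 - 27 = 23, d_9 = (779 - 23^2)/5 = 250/5 = 50, a_9 = floor((27 + 23)/50) = 1.
  m_10 = 50*1 - 23 = 27, d_10 = (779 - 27^2)/50 = 50/50 = 1, a_10 = floor((27 + 27)/1) = 54.
  m_11 = 1*54 - 27 = 27, d_11 = (779 - 27^2)/1 = 50/1 = 50: (m_11, d_11) = (m_1, d_1) = (27, 50), so from here the quotients repeat a_1, ..., a_10; the period length is 10.
Hence the expansion of sqrt(779) is a_0 = 27 followed by the repeating block 1, 10, 5, 2, 27, 2, 5, 10, 1, 54 (period 10).

[27; (1, 10, 5, 2, 27, 2, 5, 10, 1, 54)]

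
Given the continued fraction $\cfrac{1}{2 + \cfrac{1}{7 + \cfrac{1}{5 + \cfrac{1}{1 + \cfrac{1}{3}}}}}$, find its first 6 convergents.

0/1, 1/2, 7/15, 36/77, 43/92, 165/353

Using the convergent recurrence p_i = a_i*p_{i-1} + p_{i-2}, q_i = a_i*q_{i-1} + q_{i-2} with p_{-2}=0, p_{-1}=1, q_{-2}=1, q_{-1}=0:
  i=0: a_0=0, p_0 = 0*1 + 0 = 0, q_0 = 0*0 + 1 = 1.
  i=1: a_1=2, p_1 = 2*0 + 1 = 1, q_1 = 2*1 + 0 = 2.
  i=2: a_2=7, p_2 = 7*1 + 0 = 7, q_2 = 7*2 + 1 = 15.
  i=3: a_3=5, p_3 = 5*7 + 1 = 36, q_3 = 5*15 + 2 = 77.
  i=4: a_4=1, p_4 = 1*36 + 7 = 43, q_4 = 1*77 + 15 = 92.
  i=5: a_5=3, p_5 = 3*43 + 36 = 165, q_5 = 3*92 + 77 = 353.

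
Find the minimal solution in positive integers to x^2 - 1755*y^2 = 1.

First expand sqrt(1755) as a continued fraction. With x_i = (sqrt(1755) + m_i)/d_i and (m_0, d_0) = (0, 1): a_0 = floor(sqrt(1755)) = 41, since 41^2 = 1681 <= 1755 < 1764 = 42^2.
Iterate m_{i+1} = d_i*a_i - m_i, d_{i+1} = (1755 - m_{i+1}^2)/d_i, a_{i+1} = floor((a_0 + m_{i+1})/d_{i+1}):
  m_1 = 1*41 - 0 = 41, d_1 = (1755 - 41^2)/1 = 74/1 = 74, a_1 = floor((41 + 41)/74) = 1.
  m_2 = 74*1 - 41 = 33, d_2 = (1755 - 33^2)/74 = 666/74 = 9, a_2 = floor((41 + 33)/9) = 8.
  m_3 = 9*8 - 33 = 39, d_3 = (1755 - 39^2)/9 = 234/9 = 26, a_3 = floor((41 + 39)/26) = 3.
  m_4 = 26*3 - 39 = 39, d_4 = (1755 - 39^2)/26 = 234/26 = 9, a_4 = floor((41 + 39)/9) = 8.
  m_5 = 9*8 - 39 = 33, d_5 = (1755 - 33^2)/9 = 666/9 = 74, a_5 = floor((41 + 33)/74) = 1.
  m_6 = 74*1 - 33 = 41, d_6 = (1755 - 41^2)/74 = 74/74 = 1, a_6 = floor((41 + 41)/1) = 82.
  m_7 = 1*82 - 41 = 41, d_7 = (1755 - 41^2)/1 = 74/1 = 74: (m_7, d_7) = (m_1, d_1) = (41, 74), so from here the quotients repeat a_1, ..., a_6; the period length is 6.
So sqrt(1755) = [41; (1, 8, 3, 8, 1, 82)] with period length k = 6.
k is even, so the fundamental solution of x^2 - 1755y^2 = 1 is (p_{k-1}, q_{k-1}) = (p_5, q_5); compute convergents through index 5.
Convergents (p_i = a_i*p_{i-1} + p_{i-2}, q_i = a_i*q_{i-1} + q_{i-2} with p_{-2}=0, p_{-1}=1, q_{-2}=1, q_{-1}=0):
  i=0: a_0=41, p_0 = 41*1 + 0 = 41, q_0 = 41*0 + 1 = 1.
  i=1: a_1=1, p_1 = 1*41 + 1 = 42, q_1 = 1*1 + 0 = 1.
  i=2: a_2=8, p_2 = 8*42 + 41 = 377, q_2 = 8*1 + 1 = 9.
  i=3: a_3=3, p_3 = 3*377 + 42 = 1173, q_3 = 3*9 + 1 = 28.
  i=4: a_4=8, p_4 = 8*1173 + 377 = 9761, q_4 = 8*28 + 9 = 233.
  i=5: a_5=1, p_5 = 1*9761 + 1173 = 10934, q_5 = 1*233 + 28 = 261.
Check: 10934^2 - 1755*261^2 = 119552356 - 119552355 = 1, so (x, y) = (10934, 261) solves the equation, and by the theorem it is the least positive solution.

(x, y) = (10934, 261)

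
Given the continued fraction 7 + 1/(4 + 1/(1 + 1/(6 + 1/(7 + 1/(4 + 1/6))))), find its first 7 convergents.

Using the convergent recurrence p_i = a_i*p_{i-1} + p_{i-2}, q_i = a_i*q_{i-1} + q_{i-2} with p_{-2}=0, p_{-1}=1, q_{-2}=1, q_{-1}=0:
  i=0: a_0=7, p_0 = 7*1 + 0 = 7, q_0 = 7*0 + 1 = 1.
  i=1: a_1=4, p_1 = 4*7 + 1 = 29, q_1 = 4*1 + 0 = 4.
  i=2: a_2=1, p_2 = 1*29 + 7 = 36, q_2 = 1*4 + 1 = 5.
  i=3: a_3=6, p_3 = 6*36 + 29 = 245, q_3 = 6*5 + 4 = 34.
  i=4: a_4=7, p_4 = 7*245 + 36 = 1751, q_4 = 7*34 + 5 = 243.
  i=5: a_5=4, p_5 = 4*1751 + 245 = 7249, q_5 = 4*243 + 34 = 1006.
  i=6: a_6=6, p_6 = 6*7249 + 1751 = 45245, q_6 = 6*1006 + 243 = 6279.

7/1, 29/4, 36/5, 245/34, 1751/243, 7249/1006, 45245/6279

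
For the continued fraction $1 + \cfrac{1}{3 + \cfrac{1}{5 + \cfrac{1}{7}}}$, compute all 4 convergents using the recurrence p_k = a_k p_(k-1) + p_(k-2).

Using the convergent recurrence p_i = a_i*p_{i-1} + p_{i-2}, q_i = a_i*q_{i-1} + q_{i-2} with p_{-2}=0, p_{-1}=1, q_{-2}=1, q_{-1}=0:
  i=0: a_0=1, p_0 = 1*1 + 0 = 1, q_0 = 1*0 + 1 = 1.
  i=1: a_1=3, p_1 = 3*1 + 1 = 4, q_1 = 3*1 + 0 = 3.
  i=2: a_2=5, p_2 = 5*4 + 1 = 21, q_2 = 5*3 + 1 = 16.
  i=3: a_3=7, p_3 = 7*21 + 4 = 151, q_3 = 7*16 + 3 = 115.

1/1, 4/3, 21/16, 151/115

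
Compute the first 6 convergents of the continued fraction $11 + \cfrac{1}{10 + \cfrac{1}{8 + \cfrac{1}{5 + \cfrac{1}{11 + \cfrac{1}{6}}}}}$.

Using the convergent recurrence p_i = a_i*p_{i-1} + p_{i-2}, q_i = a_i*q_{i-1} + q_{i-2} with p_{-2}=0, p_{-1}=1, q_{-2}=1, q_{-1}=0:
  i=0: a_0=11, p_0 = 11*1 + 0 = 11, q_0 = 11*0 + 1 = 1.
  i=1: a_1=10, p_1 = 10*11 + 1 = 111, q_1 = 10*1 + 0 = 10.
  i=2: a_2=8, p_2 = 8*111 + 11 = 899, q_2 = 8*10 + 1 = 81.
  i=3: a_3=5, p_3 = 5*899 + 111 = 4606, q_3 = 5*81 + 10 = 415.
  i=4: a_4=11, p_4 = 11*4606 + 899 = 51565, q_4 = 11*415 + 81 = 4646.
  i=5: a_5=6, p_5 = 6*51565 + 4606 = 313996, q_5 = 6*4646 + 415 = 28291.

11/1, 111/10, 899/81, 4606/415, 51565/4646, 313996/28291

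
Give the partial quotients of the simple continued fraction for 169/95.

[1; 1, 3, 1, 1, 10]

Run the Euclidean algorithm on 169 and 95; the successive quotients are the partial quotients a_0, a_1, ... (each step inverts the fractional part left over by the previous one):
  169 = 1*95 + 74, so a_0 = 1.
  95 = 1*74 + 21, so a_1 = 1.
  74 = 3*21 + 11, so a_2 = 3.
  21 = 1*11 + 10, so a_3 = 1.
  11 = 1*10 + 1, so a_4 = 1.
  10 = 10*1 + 0, so a_5 = 10.
The remainder reaches 0 after 6 divisions, so the expansion has 6 partial quotients, read off in order.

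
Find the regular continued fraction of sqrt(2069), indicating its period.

[45; (2, 17, 1, 2, 3, 3, 2, 1, 17, 2, 90)]

Write x_i = (sqrt(2069) + m_i)/d_i with (m_0, d_0) = (0, 1). a_0 = floor(sqrt(2069)) = 45, since 45^2 = 2025 <= 2069 < 2116 = 46^2.
Iterate m_{i+1} = d_i*a_i - m_i, d_{i+1} = (2069 - m_{i+1}^2)/d_i, a_{i+1} = floor((a_0 + m_{i+1})/d_{i+1}):
  m_1 = 1*45 - 0 = 45, d_1 = (2069 - 45^2)/1 = 44/1 = 44, a_1 = floor((45 + 45)/44) = 2.
  m_2 = 44*2 - 45 = 43, d_2 = (2069 - 43^2)/44 = 220/44 = 5, a_2 = floor((45 + 43)/5) = 17.
  m_3 = 5*17 - 43 = 42, d_3 = (2069 - 42^2)/5 = 305/5 = 61, a_3 = floor((45 + 42)/61) = 1.
  m_4 = 61*1 - 42 = 19, d_4 = (2069 - 19^2)/61 = 1708/61 = 28, a_4 = floor((45 + 19)/28) = 2.
  m_5 = 28*2 - 19 = 37, d_5 = (2069 - 37^2)/28 = 700/28 = 25, a_5 = floor((45 + 37)/25) = 3.
  m_6 = 25*3 - 37 = 38, d_6 = (2069 - 38^2)/25 = 625/25 = 25, a_6 = floor((45 + 38)/25) = 3.
  m_7 = 25*3 - 38 = 37, d_7 = (2069 - 37^2)/25 = 700/25 = 28, a_7 = floor((45 + 37)/28) = 2.
  m_8 = 28*2 - 37 = 19, d_8 = (2069 - 19^2)/28 = 1708/28 = 61, a_8 = floor((45 + 19)/61) = 1.
  m_9 = 61*1 - 19 = 42, d_9 = (2069 - 42^2)/61 = 305/61 = 5, a_9 = floor((45 + 42)/5) = 17.
  m_10 = 5*17 - 42 = 43, d_10 = (2069 - 43^2)/5 = 220/5 = 44, a_10 = floor((45 + 43)/44) = 2.
  m_11 = 44*2 - 43 = 45, d_11 = (2069 - 45^2)/44 = 44/44 = 1, a_11 = floor((45 + 45)/1) = 90.
  m_12 = 1*90 - 45 = 45, d_12 = (2069 - 45^2)/1 = 44/1 = 44: (m_12, d_12) = (m_1, d_1) = (45, 44), so from here the quotients repeat a_1, ..., a_11; the period length is 11.
Hence the expansion of sqrt(2069) is a_0 = 45 followed by the repeating block 2, 17, 1, 2, 3, 3, 2, 1, 17, 2, 90 (period 11).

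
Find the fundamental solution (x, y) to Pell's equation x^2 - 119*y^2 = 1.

First expand sqrt(119) as a continued fraction. With x_i = (sqrt(119) + m_i)/d_i and (m_0, d_0) = (0, 1): a_0 = floor(sqrt(119)) = 10, since 10^2 = 100 <= 119 < 121 = 11^2.
Iterate m_{i+1} = d_i*a_i - m_i, d_{i+1} = (119 - m_{i+1}^2)/d_i, a_{i+1} = floor((a_0 + m_{i+1})/d_{i+1}):
  m_1 = 1*10 - 0 = 10, d_1 = (119 - 10^2)/1 = 19/1 = 19, a_1 = floor((10 + 10)/19) = 1.
  m_2 = 19*1 - 10 = 9, d_2 = (119 - 9^2)/19 = 38/19 = 2, a_2 = floor((10 + 9)/2) = 9.
  m_3 = 2*9 - 9 = 9, d_3 = (119 - 9^2)/2 = 38/2 = 19, a_3 = floor((10 + 9)/19) = 1.
  m_4 = 19*1 - 9 = 10, d_4 = (119 - 10^2)/19 = 19/19 = 1, a_4 = floor((10 + 10)/1) = 20.
  m_5 = 1*20 - 10 = 10, d_5 = (119 - 10^2)/1 = 19/1 = 19: (m_5, d_5) = (m_1, d_1) = (10, 19), so from here the quotients repeat a_1, ..., a_4; the period length is 4.
So sqrt(119) = [10; (1, 9, 1, 20)] with period length k = 4.
k is even, so the fundamental solution of x^2 - 119y^2 = 1 is (p_{k-1}, q_{k-1}) = (p_3, q_3); compute convergents through index 3.
Convergents (p_i = a_i*p_{i-1} + p_{i-2}, q_i = a_i*q_{i-1} + q_{i-2} with p_{-2}=0, p_{-1}=1, q_{-2}=1, q_{-1}=0):
  i=0: a_0=10, p_0 = 10*1 + 0 = 10, q_0 = 10*0 + 1 = 1.
  i=1: a_1=1, p_1 = 1*10 + 1 = 11, q_1 = 1*1 + 0 = 1.
  i=2: a_2=9, p_2 = 9*11 + 10 = 109, q_2 = 9*1 + 1 = 10.
  i=3: a_3=1, p_3 = 1*109 + 11 = 120, q_3 = 1*10 + 1 = 11.
Check: 120^2 - 119*11^2 = 14400 - 14399 = 1, so (x, y) = (120, 11) solves the equation, and by the theorem it is the least positive solution.

(x, y) = (120, 11)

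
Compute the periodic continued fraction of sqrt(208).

Write x_i = (sqrt(208) + m_i)/d_i with (m_0, d_0) = (0, 1). a_0 = floor(sqrt(208)) = 14, since 14^2 = 196 <= 208 < 225 = 15^2.
Iterate m_{i+1} = d_i*a_i - m_i, d_{i+1} = (208 - m_{i+1}^2)/d_i, a_{i+1} = floor((a_0 + m_{i+1})/d_{i+1}):
  m_1 = 1*14 - 0 = 14, d_1 = (208 - 14^2)/1 = 12/1 = 12, a_1 = floor((14 + 14)/12) = 2.
  m_2 = 12*2 - 14 = 10, d_2 = (208 - 10^2)/12 = 108/12 = 9, a_2 = floor((14 + 10)/9) = 2.
  m_3 = 9*2 - 10 = 8, d_3 = (208 - 8^2)/9 = 144/9 = 16, a_3 = floor((14 + 8)/16) = 1.
  m_4 = 16*1 - 8 = 8, d_4 = (208 - 8^2)/16 = 144/16 = 9, a_4 = floor((14 + 8)/9) = 2.
  m_5 = 9*2 - 8 = 10, d_5 = (208 - 10^2)/9 = 108/9 = 12, a_5 = floor((14 + 10)/12) = 2.
  m_6 = 12*2 - 10 = 14, d_6 = (208 - 14^2)/12 = 12/12 = 1, a_6 = floor((14 + 14)/1) = 28.
  m_7 = 1*28 - 14 = 14, d_7 = (208 - 14^2)/1 = 12/1 = 12: (m_7, d_7) = (m_1, d_1) = (14, 12), so from here the quotients repeat a_1, ..., a_6; the period length is 6.
Hence the expansion of sqrt(208) is a_0 = 14 followed by the repeating block 2, 2, 1, 2, 2, 28 (period 6).

[14; (2, 2, 1, 2, 2, 28)]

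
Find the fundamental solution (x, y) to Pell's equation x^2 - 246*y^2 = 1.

First expand sqrt(246) as a continued fraction. With x_i = (sqrt(246) + m_i)/d_i and (m_0, d_0) = (0, 1): a_0 = floor(sqrt(246)) = 15, since 15^2 = 225 <= 246 < 256 = 16^2.
Iterate m_{i+1} = d_i*a_i - m_i, d_{i+1} = (246 - m_{i+1}^2)/d_i, a_{i+1} = floor((a_0 + m_{i+1})/d_{i+1}):
  m_1 = 1*15 - 0 = 15, d_1 = (246 - 15^2)/1 = 21/1 = 21, a_1 = floor((15 + 15)/21) = 1.
  m_2 = 21*1 - 15 = 6, d_2 = (246 - 6^2)/21 = 210/21 = 10, a_2 = floor((15 + 6)/10) = 2.
  m_3 = 10*2 - 6 = 14, d_3 = (246 - 14^2)/10 = 50/10 = 5, a_3 = floor((15 + 14)/5) = 5.
  m_4 = 5*5 - 14 = 11, d_4 = (246 - 11^2)/5 = 125/5 = 25, a_4 = floor((15 + 11)/25) = 1.
  m_5 = 25*1 - 11 = 14, d_5 = (246 - 14^2)/25 = 50/25 = 2, a_5 = floor((15 + 14)/2) = 14.
  m_6 = 2*14 - 14 = 14, d_6 = (246 - 14^2)/2 = 50/2 = 25, a_6 = floor((15 + 14)/25) = 1.
  m_7 = 25*1 - 14 = 11, d_7 = (246 - 11^2)/25 = 125/25 = 5, a_7 = floor((15 + 11)/5) = 5.
  m_8 = 5*5 - 11 = 14, d_8 = (246 - 14^2)/5 = 50/5 = 10, a_8 = floor((15 + 14)/10) = 2.
  m_9 = 10*2 - 14 = 6, d_9 = (246 - 6^2)/10 = 210/10 = 21, a_9 = floor((15 + 6)/21) = 1.
  m_10 = 21*1 - 6 = 15, d_10 = (246 - 15^2)/21 = 21/21 = 1, a_10 = floor((15 + 15)/1) = 30.
  m_11 = 1*30 - 15 = 15, d_11 = (246 - 15^2)/1 = 21/1 = 21: (m_11, d_11) = (m_1, d_1) = (15, 21), so from here the quotients repeat a_1, ..., a_10; the period length is 10.
So sqrt(246) = [15; (1, 2, 5, 1, 14, 1, 5, 2, 1, 30)] with period length k = 10.
k is even, so the fundamental solution of x^2 - 246y^2 = 1 is (p_{k-1}, q_{k-1}) = (p_9, q_9); compute convergents through index 9.
Convergents (p_i = a_i*p_{i-1} + p_{i-2}, q_i = a_i*q_{i-1} + q_{i-2} with p_{-2}=0, p_{-1}=1, q_{-2}=1, q_{-1}=0):
  i=0: a_0=15, p_0 = 15*1 + 0 = 15, q_0 = 15*0 + 1 = 1.
  i=1: a_1=1, p_1 = 1*15 + 1 = 16, q_1 = 1*1 + 0 = 1.
  i=2: a_2=2, p_2 = 2*16 + 15 = 47, q_2 = 2*1 + 1 = 3.
  i=3: a_3=5, p_3 = 5*47 + 16 = 251, q_3 = 5*3 + 1 = 16.
  i=4: a_4=1, p_4 = 1*251 + 47 = 298, q_4 = 1*16 + 3 = 19.
  i=5: a_5=14, p_5 = 14*298 + 251 = 4423, q_5 = 14*19 + 16 = 282.
  i=6: a_6=1, p_6 = 1*4423 + 298 = 4721, q_6 = 1*282 + 19 = 301.
  i=7: a_7=5, p_7 = 5*4721 + 4423 = 28028, q_7 = 5*301 + 282 = 1787.
  i=8: a_8=2, p_8 = 2*28028 + 4721 = 60777, q_8 = 2*1787 + 301 = 3875.
  i=9: a_9=1, p_9 = 1*60777 + 28028 = 88805, q_9 = 1*3875 + 1787 = 5662.
Check: 88805^2 - 246*5662^2 = 7886328025 - 7886328024 = 1, so (x, y) = (88805, 5662) solves the equation, and by the theorem it is the least positive solution.

(x, y) = (88805, 5662)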